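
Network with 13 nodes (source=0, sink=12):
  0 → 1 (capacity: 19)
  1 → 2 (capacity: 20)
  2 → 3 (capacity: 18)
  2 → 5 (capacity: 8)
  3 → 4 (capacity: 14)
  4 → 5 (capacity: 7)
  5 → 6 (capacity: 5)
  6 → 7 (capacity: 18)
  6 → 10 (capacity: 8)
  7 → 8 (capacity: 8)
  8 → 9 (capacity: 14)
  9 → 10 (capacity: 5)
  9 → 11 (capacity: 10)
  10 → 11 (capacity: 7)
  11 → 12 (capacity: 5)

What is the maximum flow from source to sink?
Maximum flow = 5

Max flow: 5

Flow assignment:
  0 → 1: 5/19
  1 → 2: 5/20
  2 → 3: 5/18
  3 → 4: 5/14
  4 → 5: 5/7
  5 → 6: 5/5
  6 → 10: 5/8
  10 → 11: 5/7
  11 → 12: 5/5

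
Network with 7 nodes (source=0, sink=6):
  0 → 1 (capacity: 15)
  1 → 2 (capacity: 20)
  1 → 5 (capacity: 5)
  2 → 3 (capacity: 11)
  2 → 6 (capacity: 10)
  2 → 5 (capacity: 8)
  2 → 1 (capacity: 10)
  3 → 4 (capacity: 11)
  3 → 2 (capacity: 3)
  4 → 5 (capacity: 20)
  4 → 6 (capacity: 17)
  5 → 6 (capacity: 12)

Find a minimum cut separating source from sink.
Min cut value = 15, edges: (0,1)

Min cut value: 15
Partition: S = [0], T = [1, 2, 3, 4, 5, 6]
Cut edges: (0,1)

By max-flow min-cut theorem, max flow = min cut = 15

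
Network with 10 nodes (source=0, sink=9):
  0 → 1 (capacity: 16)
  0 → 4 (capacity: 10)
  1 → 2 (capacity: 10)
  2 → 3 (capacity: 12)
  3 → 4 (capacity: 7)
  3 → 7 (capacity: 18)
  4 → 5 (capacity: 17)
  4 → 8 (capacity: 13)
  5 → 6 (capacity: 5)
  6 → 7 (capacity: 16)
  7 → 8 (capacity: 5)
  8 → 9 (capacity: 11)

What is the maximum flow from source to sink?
Maximum flow = 11

Max flow: 11

Flow assignment:
  0 → 1: 10/16
  0 → 4: 1/10
  1 → 2: 10/10
  2 → 3: 10/12
  3 → 4: 5/7
  3 → 7: 5/18
  4 → 8: 6/13
  7 → 8: 5/5
  8 → 9: 11/11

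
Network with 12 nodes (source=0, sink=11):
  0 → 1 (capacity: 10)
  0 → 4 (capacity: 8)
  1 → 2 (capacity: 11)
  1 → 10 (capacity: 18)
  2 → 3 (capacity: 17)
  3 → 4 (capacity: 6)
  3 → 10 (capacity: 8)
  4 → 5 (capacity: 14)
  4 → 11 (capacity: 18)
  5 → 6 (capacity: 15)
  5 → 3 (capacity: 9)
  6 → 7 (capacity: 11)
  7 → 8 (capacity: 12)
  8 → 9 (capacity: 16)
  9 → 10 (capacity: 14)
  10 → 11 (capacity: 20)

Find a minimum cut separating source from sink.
Min cut value = 18, edges: (0,1), (0,4)

Min cut value: 18
Partition: S = [0], T = [1, 2, 3, 4, 5, 6, 7, 8, 9, 10, 11]
Cut edges: (0,1), (0,4)

By max-flow min-cut theorem, max flow = min cut = 18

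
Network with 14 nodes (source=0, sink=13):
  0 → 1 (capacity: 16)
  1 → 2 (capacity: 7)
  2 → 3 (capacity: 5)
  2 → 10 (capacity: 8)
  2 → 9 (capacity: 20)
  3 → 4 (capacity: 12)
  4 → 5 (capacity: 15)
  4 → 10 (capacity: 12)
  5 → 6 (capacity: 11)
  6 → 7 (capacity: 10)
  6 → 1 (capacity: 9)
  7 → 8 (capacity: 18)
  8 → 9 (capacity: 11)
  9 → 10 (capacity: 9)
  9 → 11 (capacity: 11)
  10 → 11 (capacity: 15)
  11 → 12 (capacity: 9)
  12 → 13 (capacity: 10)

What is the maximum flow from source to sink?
Maximum flow = 7

Max flow: 7

Flow assignment:
  0 → 1: 7/16
  1 → 2: 7/7
  2 → 10: 7/8
  10 → 11: 7/15
  11 → 12: 7/9
  12 → 13: 7/10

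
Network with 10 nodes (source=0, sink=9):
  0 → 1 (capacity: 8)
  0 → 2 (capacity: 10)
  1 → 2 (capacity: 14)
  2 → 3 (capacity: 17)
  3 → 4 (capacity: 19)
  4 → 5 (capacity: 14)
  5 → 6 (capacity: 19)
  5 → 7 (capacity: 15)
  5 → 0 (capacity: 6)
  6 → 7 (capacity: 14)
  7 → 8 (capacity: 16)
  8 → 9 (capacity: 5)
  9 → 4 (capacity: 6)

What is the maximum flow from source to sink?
Maximum flow = 5

Max flow: 5

Flow assignment:
  0 → 1: 7/8
  0 → 2: 4/10
  1 → 2: 7/14
  2 → 3: 11/17
  3 → 4: 11/19
  4 → 5: 11/14
  5 → 7: 5/15
  5 → 0: 6/6
  7 → 8: 5/16
  8 → 9: 5/5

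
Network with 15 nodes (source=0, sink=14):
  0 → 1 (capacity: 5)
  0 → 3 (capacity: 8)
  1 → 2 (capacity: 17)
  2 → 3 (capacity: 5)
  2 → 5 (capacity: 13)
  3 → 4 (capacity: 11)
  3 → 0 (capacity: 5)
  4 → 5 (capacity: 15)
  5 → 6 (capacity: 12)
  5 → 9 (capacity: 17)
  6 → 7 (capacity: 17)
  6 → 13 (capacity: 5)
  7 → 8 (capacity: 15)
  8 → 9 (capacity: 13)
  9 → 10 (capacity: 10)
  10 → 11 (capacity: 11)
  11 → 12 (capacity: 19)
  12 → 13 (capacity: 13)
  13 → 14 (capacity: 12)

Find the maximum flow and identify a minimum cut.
Max flow = 12, Min cut edges: (13,14)

Maximum flow: 12
Minimum cut: (13,14)
Partition: S = [0, 1, 2, 3, 4, 5, 6, 7, 8, 9, 10, 11, 12, 13], T = [14]

Max-flow min-cut theorem verified: both equal 12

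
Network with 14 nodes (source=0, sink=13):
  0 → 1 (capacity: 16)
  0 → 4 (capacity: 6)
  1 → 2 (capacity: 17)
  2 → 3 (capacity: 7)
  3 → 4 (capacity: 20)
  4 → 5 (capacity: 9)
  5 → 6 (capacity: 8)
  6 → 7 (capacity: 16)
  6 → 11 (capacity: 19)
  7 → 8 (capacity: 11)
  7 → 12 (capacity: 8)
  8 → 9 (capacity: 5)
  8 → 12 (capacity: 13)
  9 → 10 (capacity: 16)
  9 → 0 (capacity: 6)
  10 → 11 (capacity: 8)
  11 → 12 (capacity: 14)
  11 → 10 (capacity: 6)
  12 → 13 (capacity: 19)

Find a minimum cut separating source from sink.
Min cut value = 8, edges: (5,6)

Min cut value: 8
Partition: S = [0, 1, 2, 3, 4, 5], T = [6, 7, 8, 9, 10, 11, 12, 13]
Cut edges: (5,6)

By max-flow min-cut theorem, max flow = min cut = 8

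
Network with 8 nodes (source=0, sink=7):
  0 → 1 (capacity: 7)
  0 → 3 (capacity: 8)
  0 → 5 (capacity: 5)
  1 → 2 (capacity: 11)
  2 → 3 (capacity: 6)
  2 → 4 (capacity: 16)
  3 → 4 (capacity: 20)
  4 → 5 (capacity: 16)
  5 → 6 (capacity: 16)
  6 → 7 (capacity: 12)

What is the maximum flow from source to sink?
Maximum flow = 12

Max flow: 12

Flow assignment:
  0 → 1: 7/7
  0 → 3: 5/8
  1 → 2: 7/11
  2 → 4: 7/16
  3 → 4: 5/20
  4 → 5: 12/16
  5 → 6: 12/16
  6 → 7: 12/12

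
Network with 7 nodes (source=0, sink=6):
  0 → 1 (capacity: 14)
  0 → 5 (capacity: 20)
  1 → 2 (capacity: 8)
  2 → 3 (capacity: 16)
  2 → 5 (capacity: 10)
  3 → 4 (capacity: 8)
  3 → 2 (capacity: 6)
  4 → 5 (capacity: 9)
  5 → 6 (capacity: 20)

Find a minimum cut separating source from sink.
Min cut value = 20, edges: (5,6)

Min cut value: 20
Partition: S = [0, 1, 2, 3, 4, 5], T = [6]
Cut edges: (5,6)

By max-flow min-cut theorem, max flow = min cut = 20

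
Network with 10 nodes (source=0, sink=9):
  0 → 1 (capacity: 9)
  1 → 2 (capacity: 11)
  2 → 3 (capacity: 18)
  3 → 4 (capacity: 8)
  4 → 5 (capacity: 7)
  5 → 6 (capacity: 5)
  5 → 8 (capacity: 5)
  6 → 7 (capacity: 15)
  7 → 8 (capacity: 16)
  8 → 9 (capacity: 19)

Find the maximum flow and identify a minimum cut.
Max flow = 7, Min cut edges: (4,5)

Maximum flow: 7
Minimum cut: (4,5)
Partition: S = [0, 1, 2, 3, 4], T = [5, 6, 7, 8, 9]

Max-flow min-cut theorem verified: both equal 7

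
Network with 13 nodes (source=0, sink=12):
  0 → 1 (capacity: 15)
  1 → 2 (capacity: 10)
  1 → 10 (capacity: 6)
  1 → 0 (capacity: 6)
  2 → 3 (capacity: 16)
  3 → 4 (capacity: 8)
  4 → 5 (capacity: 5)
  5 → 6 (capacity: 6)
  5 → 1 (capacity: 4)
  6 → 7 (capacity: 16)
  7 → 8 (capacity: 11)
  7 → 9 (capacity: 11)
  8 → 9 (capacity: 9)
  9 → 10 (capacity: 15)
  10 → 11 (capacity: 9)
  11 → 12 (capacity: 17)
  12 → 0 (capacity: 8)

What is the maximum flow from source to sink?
Maximum flow = 9

Max flow: 9

Flow assignment:
  0 → 1: 9/15
  1 → 2: 5/10
  1 → 10: 4/6
  2 → 3: 5/16
  3 → 4: 5/8
  4 → 5: 5/5
  5 → 6: 5/6
  6 → 7: 5/16
  7 → 9: 5/11
  9 → 10: 5/15
  10 → 11: 9/9
  11 → 12: 9/17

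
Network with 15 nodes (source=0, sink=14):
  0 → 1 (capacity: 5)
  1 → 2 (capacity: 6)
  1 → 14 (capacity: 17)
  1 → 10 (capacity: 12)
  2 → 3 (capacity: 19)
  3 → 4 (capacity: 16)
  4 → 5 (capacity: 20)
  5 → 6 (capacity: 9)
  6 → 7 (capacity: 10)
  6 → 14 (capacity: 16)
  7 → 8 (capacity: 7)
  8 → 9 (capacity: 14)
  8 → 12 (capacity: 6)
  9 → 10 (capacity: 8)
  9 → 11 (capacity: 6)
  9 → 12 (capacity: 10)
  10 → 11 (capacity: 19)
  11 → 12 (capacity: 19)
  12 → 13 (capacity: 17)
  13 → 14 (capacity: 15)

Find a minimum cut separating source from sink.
Min cut value = 5, edges: (0,1)

Min cut value: 5
Partition: S = [0], T = [1, 2, 3, 4, 5, 6, 7, 8, 9, 10, 11, 12, 13, 14]
Cut edges: (0,1)

By max-flow min-cut theorem, max flow = min cut = 5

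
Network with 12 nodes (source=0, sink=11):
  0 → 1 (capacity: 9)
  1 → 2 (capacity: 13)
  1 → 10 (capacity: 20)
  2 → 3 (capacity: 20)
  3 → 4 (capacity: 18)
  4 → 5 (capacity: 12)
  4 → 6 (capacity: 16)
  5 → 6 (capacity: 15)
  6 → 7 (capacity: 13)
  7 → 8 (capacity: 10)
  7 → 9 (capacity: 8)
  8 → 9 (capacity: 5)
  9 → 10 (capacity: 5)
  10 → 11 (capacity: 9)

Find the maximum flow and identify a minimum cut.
Max flow = 9, Min cut edges: (10,11)

Maximum flow: 9
Minimum cut: (10,11)
Partition: S = [0, 1, 2, 3, 4, 5, 6, 7, 8, 9, 10], T = [11]

Max-flow min-cut theorem verified: both equal 9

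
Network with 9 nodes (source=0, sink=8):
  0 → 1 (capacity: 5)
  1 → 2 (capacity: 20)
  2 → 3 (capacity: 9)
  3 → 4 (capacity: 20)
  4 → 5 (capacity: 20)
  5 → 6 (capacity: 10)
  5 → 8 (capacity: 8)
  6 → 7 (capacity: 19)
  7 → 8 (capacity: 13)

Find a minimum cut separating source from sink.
Min cut value = 5, edges: (0,1)

Min cut value: 5
Partition: S = [0], T = [1, 2, 3, 4, 5, 6, 7, 8]
Cut edges: (0,1)

By max-flow min-cut theorem, max flow = min cut = 5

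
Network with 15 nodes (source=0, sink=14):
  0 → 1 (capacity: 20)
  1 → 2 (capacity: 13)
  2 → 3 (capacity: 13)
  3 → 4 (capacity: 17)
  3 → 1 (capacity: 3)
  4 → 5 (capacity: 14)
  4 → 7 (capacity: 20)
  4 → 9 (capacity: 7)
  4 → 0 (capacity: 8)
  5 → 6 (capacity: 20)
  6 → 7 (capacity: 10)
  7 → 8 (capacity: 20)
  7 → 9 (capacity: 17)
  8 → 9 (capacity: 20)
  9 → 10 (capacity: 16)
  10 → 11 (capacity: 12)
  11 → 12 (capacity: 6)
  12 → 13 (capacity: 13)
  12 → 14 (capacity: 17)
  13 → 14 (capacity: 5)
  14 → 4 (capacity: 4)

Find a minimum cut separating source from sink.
Min cut value = 6, edges: (11,12)

Min cut value: 6
Partition: S = [0, 1, 2, 3, 4, 5, 6, 7, 8, 9, 10, 11], T = [12, 13, 14]
Cut edges: (11,12)

By max-flow min-cut theorem, max flow = min cut = 6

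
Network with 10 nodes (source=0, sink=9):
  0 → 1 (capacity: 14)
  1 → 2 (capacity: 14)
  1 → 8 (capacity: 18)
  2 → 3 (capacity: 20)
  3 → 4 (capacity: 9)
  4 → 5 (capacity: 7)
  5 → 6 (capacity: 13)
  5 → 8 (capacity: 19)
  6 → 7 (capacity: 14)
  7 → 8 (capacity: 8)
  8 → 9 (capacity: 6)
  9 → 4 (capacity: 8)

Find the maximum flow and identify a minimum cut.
Max flow = 6, Min cut edges: (8,9)

Maximum flow: 6
Minimum cut: (8,9)
Partition: S = [0, 1, 2, 3, 4, 5, 6, 7, 8], T = [9]

Max-flow min-cut theorem verified: both equal 6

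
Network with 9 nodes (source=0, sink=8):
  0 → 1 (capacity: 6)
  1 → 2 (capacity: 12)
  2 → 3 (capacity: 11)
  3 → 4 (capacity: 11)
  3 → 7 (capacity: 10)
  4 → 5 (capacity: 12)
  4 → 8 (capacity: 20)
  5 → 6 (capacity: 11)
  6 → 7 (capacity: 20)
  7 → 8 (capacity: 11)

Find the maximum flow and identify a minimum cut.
Max flow = 6, Min cut edges: (0,1)

Maximum flow: 6
Minimum cut: (0,1)
Partition: S = [0], T = [1, 2, 3, 4, 5, 6, 7, 8]

Max-flow min-cut theorem verified: both equal 6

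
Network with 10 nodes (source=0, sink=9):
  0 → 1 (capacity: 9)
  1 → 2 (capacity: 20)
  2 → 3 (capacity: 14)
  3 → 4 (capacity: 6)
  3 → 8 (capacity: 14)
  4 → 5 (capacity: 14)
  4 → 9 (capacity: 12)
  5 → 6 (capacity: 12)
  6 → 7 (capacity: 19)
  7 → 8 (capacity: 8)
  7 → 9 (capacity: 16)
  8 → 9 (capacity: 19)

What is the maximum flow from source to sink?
Maximum flow = 9

Max flow: 9

Flow assignment:
  0 → 1: 9/9
  1 → 2: 9/20
  2 → 3: 9/14
  3 → 4: 6/6
  3 → 8: 3/14
  4 → 9: 6/12
  8 → 9: 3/19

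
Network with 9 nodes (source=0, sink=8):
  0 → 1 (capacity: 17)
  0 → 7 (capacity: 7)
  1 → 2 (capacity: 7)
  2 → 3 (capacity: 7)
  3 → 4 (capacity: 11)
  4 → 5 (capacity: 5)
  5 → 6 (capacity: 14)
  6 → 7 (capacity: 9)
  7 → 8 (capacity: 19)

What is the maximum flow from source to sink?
Maximum flow = 12

Max flow: 12

Flow assignment:
  0 → 1: 5/17
  0 → 7: 7/7
  1 → 2: 5/7
  2 → 3: 5/7
  3 → 4: 5/11
  4 → 5: 5/5
  5 → 6: 5/14
  6 → 7: 5/9
  7 → 8: 12/19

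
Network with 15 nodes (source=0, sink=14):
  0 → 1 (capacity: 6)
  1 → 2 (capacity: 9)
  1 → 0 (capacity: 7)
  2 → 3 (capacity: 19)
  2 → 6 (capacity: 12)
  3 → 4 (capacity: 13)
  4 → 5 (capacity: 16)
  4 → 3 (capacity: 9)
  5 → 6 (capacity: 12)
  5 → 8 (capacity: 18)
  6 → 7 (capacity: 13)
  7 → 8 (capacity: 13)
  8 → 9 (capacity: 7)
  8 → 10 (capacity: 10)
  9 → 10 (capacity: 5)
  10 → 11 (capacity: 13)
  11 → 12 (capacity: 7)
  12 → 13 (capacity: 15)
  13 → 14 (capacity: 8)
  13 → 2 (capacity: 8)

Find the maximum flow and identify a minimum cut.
Max flow = 6, Min cut edges: (0,1)

Maximum flow: 6
Minimum cut: (0,1)
Partition: S = [0], T = [1, 2, 3, 4, 5, 6, 7, 8, 9, 10, 11, 12, 13, 14]

Max-flow min-cut theorem verified: both equal 6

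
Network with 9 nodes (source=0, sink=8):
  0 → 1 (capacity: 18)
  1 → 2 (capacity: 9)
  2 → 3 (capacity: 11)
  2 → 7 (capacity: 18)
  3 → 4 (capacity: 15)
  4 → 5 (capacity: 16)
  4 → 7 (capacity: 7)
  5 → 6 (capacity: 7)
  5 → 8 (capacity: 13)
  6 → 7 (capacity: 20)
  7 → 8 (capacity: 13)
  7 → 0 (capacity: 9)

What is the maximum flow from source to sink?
Maximum flow = 9

Max flow: 9

Flow assignment:
  0 → 1: 9/18
  1 → 2: 9/9
  2 → 7: 9/18
  7 → 8: 9/13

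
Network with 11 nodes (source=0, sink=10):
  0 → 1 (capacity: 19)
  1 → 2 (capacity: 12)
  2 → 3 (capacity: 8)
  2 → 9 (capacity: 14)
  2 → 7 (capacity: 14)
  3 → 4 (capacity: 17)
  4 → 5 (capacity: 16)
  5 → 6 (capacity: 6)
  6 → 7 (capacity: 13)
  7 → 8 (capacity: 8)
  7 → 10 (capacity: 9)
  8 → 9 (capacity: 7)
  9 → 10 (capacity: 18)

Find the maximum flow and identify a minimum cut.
Max flow = 12, Min cut edges: (1,2)

Maximum flow: 12
Minimum cut: (1,2)
Partition: S = [0, 1], T = [2, 3, 4, 5, 6, 7, 8, 9, 10]

Max-flow min-cut theorem verified: both equal 12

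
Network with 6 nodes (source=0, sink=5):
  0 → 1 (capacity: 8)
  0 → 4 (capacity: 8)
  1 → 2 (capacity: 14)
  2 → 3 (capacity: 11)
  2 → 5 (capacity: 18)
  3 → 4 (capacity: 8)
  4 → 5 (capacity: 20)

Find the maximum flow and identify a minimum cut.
Max flow = 16, Min cut edges: (0,1), (0,4)

Maximum flow: 16
Minimum cut: (0,1), (0,4)
Partition: S = [0], T = [1, 2, 3, 4, 5]

Max-flow min-cut theorem verified: both equal 16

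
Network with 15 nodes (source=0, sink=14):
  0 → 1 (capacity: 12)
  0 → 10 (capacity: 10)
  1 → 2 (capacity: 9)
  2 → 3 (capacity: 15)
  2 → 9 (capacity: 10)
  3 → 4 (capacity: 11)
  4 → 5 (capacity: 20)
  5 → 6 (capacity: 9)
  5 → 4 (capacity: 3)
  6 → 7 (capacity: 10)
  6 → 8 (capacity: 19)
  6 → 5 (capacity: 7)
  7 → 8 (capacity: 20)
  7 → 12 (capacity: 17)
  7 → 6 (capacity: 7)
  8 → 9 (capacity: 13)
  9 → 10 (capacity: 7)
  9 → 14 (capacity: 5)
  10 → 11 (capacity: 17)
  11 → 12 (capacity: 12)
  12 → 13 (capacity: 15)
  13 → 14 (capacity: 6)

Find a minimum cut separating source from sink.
Min cut value = 11, edges: (9,14), (13,14)

Min cut value: 11
Partition: S = [0, 1, 2, 3, 4, 5, 6, 7, 8, 9, 10, 11, 12, 13], T = [14]
Cut edges: (9,14), (13,14)

By max-flow min-cut theorem, max flow = min cut = 11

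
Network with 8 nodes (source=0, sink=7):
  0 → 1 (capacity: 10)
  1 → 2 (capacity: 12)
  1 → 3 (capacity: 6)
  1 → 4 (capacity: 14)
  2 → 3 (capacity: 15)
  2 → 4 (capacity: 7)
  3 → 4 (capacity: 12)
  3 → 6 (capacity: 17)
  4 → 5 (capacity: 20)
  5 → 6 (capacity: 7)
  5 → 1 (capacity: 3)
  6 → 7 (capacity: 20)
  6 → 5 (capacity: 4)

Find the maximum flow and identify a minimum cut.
Max flow = 10, Min cut edges: (0,1)

Maximum flow: 10
Minimum cut: (0,1)
Partition: S = [0], T = [1, 2, 3, 4, 5, 6, 7]

Max-flow min-cut theorem verified: both equal 10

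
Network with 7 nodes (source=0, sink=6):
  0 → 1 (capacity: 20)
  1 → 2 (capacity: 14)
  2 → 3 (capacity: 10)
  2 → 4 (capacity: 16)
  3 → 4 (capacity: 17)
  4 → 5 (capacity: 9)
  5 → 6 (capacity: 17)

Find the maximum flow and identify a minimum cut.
Max flow = 9, Min cut edges: (4,5)

Maximum flow: 9
Minimum cut: (4,5)
Partition: S = [0, 1, 2, 3, 4], T = [5, 6]

Max-flow min-cut theorem verified: both equal 9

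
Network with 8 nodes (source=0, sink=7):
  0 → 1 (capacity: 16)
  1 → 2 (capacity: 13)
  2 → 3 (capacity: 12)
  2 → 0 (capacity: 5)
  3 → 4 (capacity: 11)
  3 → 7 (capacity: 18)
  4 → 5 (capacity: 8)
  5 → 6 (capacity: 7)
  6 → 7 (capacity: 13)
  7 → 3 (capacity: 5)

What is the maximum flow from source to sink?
Maximum flow = 12

Max flow: 12

Flow assignment:
  0 → 1: 13/16
  1 → 2: 13/13
  2 → 3: 12/12
  2 → 0: 1/5
  3 → 7: 12/18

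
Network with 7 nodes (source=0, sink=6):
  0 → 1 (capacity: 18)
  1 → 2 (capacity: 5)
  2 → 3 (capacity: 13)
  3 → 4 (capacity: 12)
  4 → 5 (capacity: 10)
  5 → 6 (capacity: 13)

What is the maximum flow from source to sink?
Maximum flow = 5

Max flow: 5

Flow assignment:
  0 → 1: 5/18
  1 → 2: 5/5
  2 → 3: 5/13
  3 → 4: 5/12
  4 → 5: 5/10
  5 → 6: 5/13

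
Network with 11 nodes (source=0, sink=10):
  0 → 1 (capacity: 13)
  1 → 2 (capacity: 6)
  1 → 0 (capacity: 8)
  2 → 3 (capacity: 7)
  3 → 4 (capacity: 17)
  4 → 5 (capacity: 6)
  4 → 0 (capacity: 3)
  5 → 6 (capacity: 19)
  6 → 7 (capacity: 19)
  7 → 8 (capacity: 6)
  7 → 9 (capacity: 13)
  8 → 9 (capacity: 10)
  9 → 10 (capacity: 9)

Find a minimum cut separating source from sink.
Min cut value = 6, edges: (4,5)

Min cut value: 6
Partition: S = [0, 1, 2, 3, 4], T = [5, 6, 7, 8, 9, 10]
Cut edges: (4,5)

By max-flow min-cut theorem, max flow = min cut = 6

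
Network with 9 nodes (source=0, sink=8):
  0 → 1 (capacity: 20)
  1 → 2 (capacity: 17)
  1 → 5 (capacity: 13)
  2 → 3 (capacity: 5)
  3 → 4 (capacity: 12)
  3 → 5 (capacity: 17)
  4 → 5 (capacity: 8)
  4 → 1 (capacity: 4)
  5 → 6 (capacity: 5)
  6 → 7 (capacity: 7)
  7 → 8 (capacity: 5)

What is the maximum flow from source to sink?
Maximum flow = 5

Max flow: 5

Flow assignment:
  0 → 1: 5/20
  1 → 2: 5/17
  2 → 3: 5/5
  3 → 5: 5/17
  5 → 6: 5/5
  6 → 7: 5/7
  7 → 8: 5/5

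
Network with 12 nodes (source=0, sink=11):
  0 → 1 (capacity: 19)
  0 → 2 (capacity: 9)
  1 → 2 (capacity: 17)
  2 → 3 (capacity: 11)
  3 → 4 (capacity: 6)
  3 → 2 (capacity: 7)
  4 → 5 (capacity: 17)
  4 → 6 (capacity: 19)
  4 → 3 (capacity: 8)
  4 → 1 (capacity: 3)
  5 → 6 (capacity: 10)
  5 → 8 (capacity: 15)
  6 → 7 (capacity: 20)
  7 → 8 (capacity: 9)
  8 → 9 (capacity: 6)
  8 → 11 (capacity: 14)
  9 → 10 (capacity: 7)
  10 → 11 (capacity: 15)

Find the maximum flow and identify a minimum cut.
Max flow = 6, Min cut edges: (3,4)

Maximum flow: 6
Minimum cut: (3,4)
Partition: S = [0, 1, 2, 3], T = [4, 5, 6, 7, 8, 9, 10, 11]

Max-flow min-cut theorem verified: both equal 6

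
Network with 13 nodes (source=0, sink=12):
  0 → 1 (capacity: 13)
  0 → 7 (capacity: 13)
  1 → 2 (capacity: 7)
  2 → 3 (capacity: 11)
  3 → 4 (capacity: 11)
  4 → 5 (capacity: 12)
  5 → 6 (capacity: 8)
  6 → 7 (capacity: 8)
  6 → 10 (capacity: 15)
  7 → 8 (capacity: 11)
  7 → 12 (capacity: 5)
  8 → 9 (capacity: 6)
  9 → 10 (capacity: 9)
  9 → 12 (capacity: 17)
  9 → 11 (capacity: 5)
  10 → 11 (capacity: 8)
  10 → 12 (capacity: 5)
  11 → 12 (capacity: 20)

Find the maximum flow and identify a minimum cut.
Max flow = 18, Min cut edges: (1,2), (8,9), (7,12)

Maximum flow: 18
Minimum cut: (1,2), (8,9), (7,12)
Partition: S = [0, 1, 7, 8], T = [2, 3, 4, 5, 6, 9, 10, 11, 12]

Max-flow min-cut theorem verified: both equal 18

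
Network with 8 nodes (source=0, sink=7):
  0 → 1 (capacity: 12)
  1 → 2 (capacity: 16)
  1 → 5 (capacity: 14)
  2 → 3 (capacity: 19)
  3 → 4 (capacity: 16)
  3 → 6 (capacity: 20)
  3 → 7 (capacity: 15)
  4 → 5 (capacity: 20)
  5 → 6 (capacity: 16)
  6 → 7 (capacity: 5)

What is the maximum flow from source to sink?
Maximum flow = 12

Max flow: 12

Flow assignment:
  0 → 1: 12/12
  1 → 2: 12/16
  2 → 3: 12/19
  3 → 7: 12/15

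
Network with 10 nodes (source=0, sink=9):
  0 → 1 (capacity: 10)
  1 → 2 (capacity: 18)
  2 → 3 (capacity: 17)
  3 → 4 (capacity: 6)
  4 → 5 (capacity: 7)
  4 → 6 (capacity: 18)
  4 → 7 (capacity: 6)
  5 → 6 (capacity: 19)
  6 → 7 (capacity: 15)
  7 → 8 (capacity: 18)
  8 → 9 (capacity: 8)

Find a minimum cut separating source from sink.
Min cut value = 6, edges: (3,4)

Min cut value: 6
Partition: S = [0, 1, 2, 3], T = [4, 5, 6, 7, 8, 9]
Cut edges: (3,4)

By max-flow min-cut theorem, max flow = min cut = 6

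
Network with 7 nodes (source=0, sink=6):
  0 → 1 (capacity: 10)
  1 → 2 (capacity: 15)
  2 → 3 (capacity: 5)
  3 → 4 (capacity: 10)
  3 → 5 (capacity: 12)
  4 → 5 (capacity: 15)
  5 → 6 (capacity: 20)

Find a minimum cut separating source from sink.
Min cut value = 5, edges: (2,3)

Min cut value: 5
Partition: S = [0, 1, 2], T = [3, 4, 5, 6]
Cut edges: (2,3)

By max-flow min-cut theorem, max flow = min cut = 5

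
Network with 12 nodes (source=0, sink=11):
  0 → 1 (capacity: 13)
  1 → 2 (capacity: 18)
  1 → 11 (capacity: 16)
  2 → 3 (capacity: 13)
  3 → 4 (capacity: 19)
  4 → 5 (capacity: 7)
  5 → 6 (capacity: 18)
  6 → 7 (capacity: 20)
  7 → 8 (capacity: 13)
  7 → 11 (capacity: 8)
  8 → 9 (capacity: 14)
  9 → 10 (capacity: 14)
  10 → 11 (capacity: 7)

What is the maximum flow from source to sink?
Maximum flow = 13

Max flow: 13

Flow assignment:
  0 → 1: 13/13
  1 → 11: 13/16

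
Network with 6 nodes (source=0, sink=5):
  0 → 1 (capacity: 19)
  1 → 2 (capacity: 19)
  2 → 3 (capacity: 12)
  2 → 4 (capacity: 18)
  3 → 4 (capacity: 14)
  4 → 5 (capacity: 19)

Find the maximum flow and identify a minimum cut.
Max flow = 19, Min cut edges: (4,5)

Maximum flow: 19
Minimum cut: (4,5)
Partition: S = [0, 1, 2, 3, 4], T = [5]

Max-flow min-cut theorem verified: both equal 19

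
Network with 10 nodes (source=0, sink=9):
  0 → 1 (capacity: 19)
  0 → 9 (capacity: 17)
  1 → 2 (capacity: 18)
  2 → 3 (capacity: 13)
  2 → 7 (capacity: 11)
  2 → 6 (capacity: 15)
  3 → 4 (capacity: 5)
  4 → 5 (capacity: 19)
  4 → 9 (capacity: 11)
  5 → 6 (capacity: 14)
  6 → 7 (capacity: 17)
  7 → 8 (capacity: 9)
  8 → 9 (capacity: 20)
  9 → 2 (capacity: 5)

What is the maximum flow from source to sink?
Maximum flow = 31

Max flow: 31

Flow assignment:
  0 → 1: 14/19
  0 → 9: 17/17
  1 → 2: 14/18
  2 → 3: 5/13
  2 → 7: 9/11
  3 → 4: 5/5
  4 → 9: 5/11
  7 → 8: 9/9
  8 → 9: 9/20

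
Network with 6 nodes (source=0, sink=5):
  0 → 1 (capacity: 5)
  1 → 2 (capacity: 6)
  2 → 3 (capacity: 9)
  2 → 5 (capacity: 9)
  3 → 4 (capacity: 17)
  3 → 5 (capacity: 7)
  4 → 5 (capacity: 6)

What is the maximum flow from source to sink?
Maximum flow = 5

Max flow: 5

Flow assignment:
  0 → 1: 5/5
  1 → 2: 5/6
  2 → 5: 5/9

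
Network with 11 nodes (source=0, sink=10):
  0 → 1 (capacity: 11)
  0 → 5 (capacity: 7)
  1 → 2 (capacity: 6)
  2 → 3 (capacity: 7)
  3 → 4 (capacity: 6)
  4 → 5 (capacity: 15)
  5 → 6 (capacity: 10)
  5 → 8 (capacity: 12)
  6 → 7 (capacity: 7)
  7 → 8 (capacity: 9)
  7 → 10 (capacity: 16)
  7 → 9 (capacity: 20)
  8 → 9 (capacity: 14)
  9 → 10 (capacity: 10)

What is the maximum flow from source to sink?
Maximum flow = 13

Max flow: 13

Flow assignment:
  0 → 1: 6/11
  0 → 5: 7/7
  1 → 2: 6/6
  2 → 3: 6/7
  3 → 4: 6/6
  4 → 5: 6/15
  5 → 6: 7/10
  5 → 8: 6/12
  6 → 7: 7/7
  7 → 10: 7/16
  8 → 9: 6/14
  9 → 10: 6/10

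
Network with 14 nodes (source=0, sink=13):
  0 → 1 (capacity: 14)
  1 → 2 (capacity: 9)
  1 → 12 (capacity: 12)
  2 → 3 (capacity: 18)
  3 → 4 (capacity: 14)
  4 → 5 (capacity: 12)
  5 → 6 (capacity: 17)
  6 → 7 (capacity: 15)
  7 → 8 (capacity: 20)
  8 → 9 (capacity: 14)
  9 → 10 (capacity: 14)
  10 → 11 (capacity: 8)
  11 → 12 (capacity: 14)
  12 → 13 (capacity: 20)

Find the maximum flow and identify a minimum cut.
Max flow = 14, Min cut edges: (0,1)

Maximum flow: 14
Minimum cut: (0,1)
Partition: S = [0], T = [1, 2, 3, 4, 5, 6, 7, 8, 9, 10, 11, 12, 13]

Max-flow min-cut theorem verified: both equal 14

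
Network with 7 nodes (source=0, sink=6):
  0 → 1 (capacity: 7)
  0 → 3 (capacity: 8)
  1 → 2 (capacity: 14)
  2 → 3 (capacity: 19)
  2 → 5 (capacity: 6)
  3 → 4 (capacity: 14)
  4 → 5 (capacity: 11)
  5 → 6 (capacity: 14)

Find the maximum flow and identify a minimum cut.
Max flow = 14, Min cut edges: (5,6)

Maximum flow: 14
Minimum cut: (5,6)
Partition: S = [0, 1, 2, 3, 4, 5], T = [6]

Max-flow min-cut theorem verified: both equal 14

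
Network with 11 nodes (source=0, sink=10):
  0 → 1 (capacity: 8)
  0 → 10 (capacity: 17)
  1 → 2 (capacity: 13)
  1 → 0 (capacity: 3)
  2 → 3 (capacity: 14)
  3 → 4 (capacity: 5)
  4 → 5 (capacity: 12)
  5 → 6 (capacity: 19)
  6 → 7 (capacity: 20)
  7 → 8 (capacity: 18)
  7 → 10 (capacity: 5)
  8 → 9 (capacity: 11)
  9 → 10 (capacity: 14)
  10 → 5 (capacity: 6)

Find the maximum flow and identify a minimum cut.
Max flow = 22, Min cut edges: (0,10), (3,4)

Maximum flow: 22
Minimum cut: (0,10), (3,4)
Partition: S = [0, 1, 2, 3], T = [4, 5, 6, 7, 8, 9, 10]

Max-flow min-cut theorem verified: both equal 22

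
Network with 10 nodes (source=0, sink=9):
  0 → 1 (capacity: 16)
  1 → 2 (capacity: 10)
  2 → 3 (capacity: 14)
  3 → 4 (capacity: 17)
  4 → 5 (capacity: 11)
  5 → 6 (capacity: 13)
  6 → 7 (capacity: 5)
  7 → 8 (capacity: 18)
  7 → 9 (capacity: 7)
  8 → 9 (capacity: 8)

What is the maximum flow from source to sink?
Maximum flow = 5

Max flow: 5

Flow assignment:
  0 → 1: 5/16
  1 → 2: 5/10
  2 → 3: 5/14
  3 → 4: 5/17
  4 → 5: 5/11
  5 → 6: 5/13
  6 → 7: 5/5
  7 → 9: 5/7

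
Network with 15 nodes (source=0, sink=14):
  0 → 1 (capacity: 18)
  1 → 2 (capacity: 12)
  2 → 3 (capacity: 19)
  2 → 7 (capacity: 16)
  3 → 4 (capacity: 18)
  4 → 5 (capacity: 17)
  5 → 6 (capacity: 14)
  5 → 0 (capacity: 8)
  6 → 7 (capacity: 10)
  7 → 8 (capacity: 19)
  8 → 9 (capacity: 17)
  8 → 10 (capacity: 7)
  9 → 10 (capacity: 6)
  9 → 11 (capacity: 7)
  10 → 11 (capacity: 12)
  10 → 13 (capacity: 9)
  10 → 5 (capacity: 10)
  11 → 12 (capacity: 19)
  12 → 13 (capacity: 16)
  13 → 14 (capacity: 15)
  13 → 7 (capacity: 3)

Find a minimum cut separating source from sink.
Min cut value = 12, edges: (1,2)

Min cut value: 12
Partition: S = [0, 1], T = [2, 3, 4, 5, 6, 7, 8, 9, 10, 11, 12, 13, 14]
Cut edges: (1,2)

By max-flow min-cut theorem, max flow = min cut = 12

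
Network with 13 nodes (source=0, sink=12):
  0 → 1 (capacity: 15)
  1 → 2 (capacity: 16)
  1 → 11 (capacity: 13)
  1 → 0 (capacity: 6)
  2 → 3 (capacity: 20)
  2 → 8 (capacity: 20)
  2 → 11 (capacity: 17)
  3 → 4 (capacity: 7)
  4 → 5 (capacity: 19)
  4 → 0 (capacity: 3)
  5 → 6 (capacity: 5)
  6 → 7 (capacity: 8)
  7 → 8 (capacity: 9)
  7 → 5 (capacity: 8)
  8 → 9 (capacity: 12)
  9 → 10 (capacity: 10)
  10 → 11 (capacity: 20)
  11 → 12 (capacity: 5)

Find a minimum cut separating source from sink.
Min cut value = 5, edges: (11,12)

Min cut value: 5
Partition: S = [0, 1, 2, 3, 4, 5, 6, 7, 8, 9, 10, 11], T = [12]
Cut edges: (11,12)

By max-flow min-cut theorem, max flow = min cut = 5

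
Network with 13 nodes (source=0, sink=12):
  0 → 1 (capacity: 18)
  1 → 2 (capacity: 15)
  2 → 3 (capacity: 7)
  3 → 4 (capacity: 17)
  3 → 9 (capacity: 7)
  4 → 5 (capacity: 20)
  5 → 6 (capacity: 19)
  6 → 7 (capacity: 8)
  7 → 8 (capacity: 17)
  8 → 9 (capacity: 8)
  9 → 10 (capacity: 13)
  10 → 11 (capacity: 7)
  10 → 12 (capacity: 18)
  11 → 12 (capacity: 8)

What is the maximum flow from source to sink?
Maximum flow = 7

Max flow: 7

Flow assignment:
  0 → 1: 7/18
  1 → 2: 7/15
  2 → 3: 7/7
  3 → 9: 7/7
  9 → 10: 7/13
  10 → 12: 7/18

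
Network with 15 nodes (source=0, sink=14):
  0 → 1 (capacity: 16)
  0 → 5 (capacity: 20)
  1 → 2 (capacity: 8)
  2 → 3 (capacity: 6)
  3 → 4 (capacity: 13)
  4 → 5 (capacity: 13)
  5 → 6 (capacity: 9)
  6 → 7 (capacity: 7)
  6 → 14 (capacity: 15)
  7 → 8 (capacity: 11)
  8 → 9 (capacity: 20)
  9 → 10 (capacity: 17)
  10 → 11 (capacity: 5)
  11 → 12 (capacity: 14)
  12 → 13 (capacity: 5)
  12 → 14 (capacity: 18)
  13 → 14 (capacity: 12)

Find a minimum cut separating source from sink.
Min cut value = 9, edges: (5,6)

Min cut value: 9
Partition: S = [0, 1, 2, 3, 4, 5], T = [6, 7, 8, 9, 10, 11, 12, 13, 14]
Cut edges: (5,6)

By max-flow min-cut theorem, max flow = min cut = 9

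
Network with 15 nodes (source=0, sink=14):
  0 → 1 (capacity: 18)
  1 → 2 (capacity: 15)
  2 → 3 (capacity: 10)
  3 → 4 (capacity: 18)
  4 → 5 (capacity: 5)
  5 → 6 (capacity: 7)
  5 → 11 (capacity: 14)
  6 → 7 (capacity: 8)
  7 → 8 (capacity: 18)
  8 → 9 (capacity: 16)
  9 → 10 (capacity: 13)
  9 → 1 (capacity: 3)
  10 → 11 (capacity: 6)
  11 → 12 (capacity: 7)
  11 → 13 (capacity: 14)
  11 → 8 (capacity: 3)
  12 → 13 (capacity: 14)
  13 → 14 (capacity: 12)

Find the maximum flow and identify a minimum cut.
Max flow = 5, Min cut edges: (4,5)

Maximum flow: 5
Minimum cut: (4,5)
Partition: S = [0, 1, 2, 3, 4], T = [5, 6, 7, 8, 9, 10, 11, 12, 13, 14]

Max-flow min-cut theorem verified: both equal 5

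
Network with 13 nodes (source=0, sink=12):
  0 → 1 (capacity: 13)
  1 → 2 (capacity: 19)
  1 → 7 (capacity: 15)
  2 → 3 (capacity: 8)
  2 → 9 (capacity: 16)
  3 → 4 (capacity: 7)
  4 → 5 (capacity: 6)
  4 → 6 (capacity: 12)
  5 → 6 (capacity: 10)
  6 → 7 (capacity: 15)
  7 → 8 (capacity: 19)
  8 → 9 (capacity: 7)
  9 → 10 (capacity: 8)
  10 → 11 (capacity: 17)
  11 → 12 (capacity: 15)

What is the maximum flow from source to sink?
Maximum flow = 8

Max flow: 8

Flow assignment:
  0 → 1: 8/13
  1 → 2: 8/19
  2 → 9: 8/16
  9 → 10: 8/8
  10 → 11: 8/17
  11 → 12: 8/15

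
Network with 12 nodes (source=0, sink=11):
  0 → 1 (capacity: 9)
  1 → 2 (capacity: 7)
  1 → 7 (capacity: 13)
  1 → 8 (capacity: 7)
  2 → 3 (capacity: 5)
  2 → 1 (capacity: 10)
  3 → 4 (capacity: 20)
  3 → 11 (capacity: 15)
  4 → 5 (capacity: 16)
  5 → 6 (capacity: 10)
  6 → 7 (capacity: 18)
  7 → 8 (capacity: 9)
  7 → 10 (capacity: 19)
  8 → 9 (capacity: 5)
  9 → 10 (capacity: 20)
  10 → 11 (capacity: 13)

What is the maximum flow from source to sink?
Maximum flow = 9

Max flow: 9

Flow assignment:
  0 → 1: 9/9
  1 → 2: 5/7
  1 → 7: 4/13
  2 → 3: 5/5
  3 → 11: 5/15
  7 → 10: 4/19
  10 → 11: 4/13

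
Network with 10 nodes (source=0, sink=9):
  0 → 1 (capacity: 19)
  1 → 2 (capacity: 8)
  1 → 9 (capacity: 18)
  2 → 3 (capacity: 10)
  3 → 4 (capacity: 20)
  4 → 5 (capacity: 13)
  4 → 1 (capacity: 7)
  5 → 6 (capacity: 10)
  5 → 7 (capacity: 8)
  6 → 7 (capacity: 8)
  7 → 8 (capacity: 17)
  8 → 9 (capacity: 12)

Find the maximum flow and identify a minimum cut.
Max flow = 19, Min cut edges: (0,1)

Maximum flow: 19
Minimum cut: (0,1)
Partition: S = [0], T = [1, 2, 3, 4, 5, 6, 7, 8, 9]

Max-flow min-cut theorem verified: both equal 19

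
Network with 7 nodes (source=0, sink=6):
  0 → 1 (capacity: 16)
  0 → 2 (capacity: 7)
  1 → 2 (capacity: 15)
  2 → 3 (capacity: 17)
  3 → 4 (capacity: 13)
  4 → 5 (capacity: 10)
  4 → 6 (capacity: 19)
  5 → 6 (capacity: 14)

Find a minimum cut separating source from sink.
Min cut value = 13, edges: (3,4)

Min cut value: 13
Partition: S = [0, 1, 2, 3], T = [4, 5, 6]
Cut edges: (3,4)

By max-flow min-cut theorem, max flow = min cut = 13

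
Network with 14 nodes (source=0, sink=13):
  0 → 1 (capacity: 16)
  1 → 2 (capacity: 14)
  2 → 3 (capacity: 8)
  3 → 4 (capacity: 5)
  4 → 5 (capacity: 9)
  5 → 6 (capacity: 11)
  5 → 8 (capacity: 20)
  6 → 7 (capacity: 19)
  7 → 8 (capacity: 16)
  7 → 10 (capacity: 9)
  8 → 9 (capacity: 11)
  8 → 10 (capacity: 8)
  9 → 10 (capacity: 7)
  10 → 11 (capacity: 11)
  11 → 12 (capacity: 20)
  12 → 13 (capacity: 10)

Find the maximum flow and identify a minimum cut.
Max flow = 5, Min cut edges: (3,4)

Maximum flow: 5
Minimum cut: (3,4)
Partition: S = [0, 1, 2, 3], T = [4, 5, 6, 7, 8, 9, 10, 11, 12, 13]

Max-flow min-cut theorem verified: both equal 5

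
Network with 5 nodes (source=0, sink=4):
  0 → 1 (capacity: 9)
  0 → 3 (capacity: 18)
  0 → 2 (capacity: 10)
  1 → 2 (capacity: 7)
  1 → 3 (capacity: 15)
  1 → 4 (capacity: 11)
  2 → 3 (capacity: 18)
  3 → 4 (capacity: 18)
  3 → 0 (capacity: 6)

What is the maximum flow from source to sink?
Maximum flow = 27

Max flow: 27

Flow assignment:
  0 → 1: 9/9
  0 → 3: 18/18
  1 → 4: 9/11
  3 → 4: 18/18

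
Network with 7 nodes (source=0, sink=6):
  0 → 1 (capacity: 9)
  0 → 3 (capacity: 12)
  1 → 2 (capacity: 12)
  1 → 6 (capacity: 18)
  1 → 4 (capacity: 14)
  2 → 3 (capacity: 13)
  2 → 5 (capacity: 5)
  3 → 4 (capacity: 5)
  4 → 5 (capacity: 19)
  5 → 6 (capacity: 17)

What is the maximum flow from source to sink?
Maximum flow = 14

Max flow: 14

Flow assignment:
  0 → 1: 9/9
  0 → 3: 5/12
  1 → 6: 9/18
  3 → 4: 5/5
  4 → 5: 5/19
  5 → 6: 5/17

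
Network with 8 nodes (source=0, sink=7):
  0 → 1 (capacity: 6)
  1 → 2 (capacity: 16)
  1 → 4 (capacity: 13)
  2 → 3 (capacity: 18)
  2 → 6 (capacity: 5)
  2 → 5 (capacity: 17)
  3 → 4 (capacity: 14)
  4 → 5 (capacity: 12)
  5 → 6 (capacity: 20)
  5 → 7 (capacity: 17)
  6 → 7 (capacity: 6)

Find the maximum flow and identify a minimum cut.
Max flow = 6, Min cut edges: (0,1)

Maximum flow: 6
Minimum cut: (0,1)
Partition: S = [0], T = [1, 2, 3, 4, 5, 6, 7]

Max-flow min-cut theorem verified: both equal 6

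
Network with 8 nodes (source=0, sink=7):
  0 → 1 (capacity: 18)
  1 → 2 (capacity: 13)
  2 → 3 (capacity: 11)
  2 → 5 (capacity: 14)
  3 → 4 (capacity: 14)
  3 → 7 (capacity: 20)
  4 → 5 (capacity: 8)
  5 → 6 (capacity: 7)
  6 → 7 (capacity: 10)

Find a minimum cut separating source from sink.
Min cut value = 13, edges: (1,2)

Min cut value: 13
Partition: S = [0, 1], T = [2, 3, 4, 5, 6, 7]
Cut edges: (1,2)

By max-flow min-cut theorem, max flow = min cut = 13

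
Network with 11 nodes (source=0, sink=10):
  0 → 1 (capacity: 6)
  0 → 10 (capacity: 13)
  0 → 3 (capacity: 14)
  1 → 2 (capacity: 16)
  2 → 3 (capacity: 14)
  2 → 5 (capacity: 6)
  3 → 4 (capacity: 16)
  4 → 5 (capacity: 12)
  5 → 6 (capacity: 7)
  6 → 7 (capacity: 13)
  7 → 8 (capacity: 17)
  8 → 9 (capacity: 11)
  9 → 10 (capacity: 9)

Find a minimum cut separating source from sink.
Min cut value = 20, edges: (0,10), (5,6)

Min cut value: 20
Partition: S = [0, 1, 2, 3, 4, 5], T = [6, 7, 8, 9, 10]
Cut edges: (0,10), (5,6)

By max-flow min-cut theorem, max flow = min cut = 20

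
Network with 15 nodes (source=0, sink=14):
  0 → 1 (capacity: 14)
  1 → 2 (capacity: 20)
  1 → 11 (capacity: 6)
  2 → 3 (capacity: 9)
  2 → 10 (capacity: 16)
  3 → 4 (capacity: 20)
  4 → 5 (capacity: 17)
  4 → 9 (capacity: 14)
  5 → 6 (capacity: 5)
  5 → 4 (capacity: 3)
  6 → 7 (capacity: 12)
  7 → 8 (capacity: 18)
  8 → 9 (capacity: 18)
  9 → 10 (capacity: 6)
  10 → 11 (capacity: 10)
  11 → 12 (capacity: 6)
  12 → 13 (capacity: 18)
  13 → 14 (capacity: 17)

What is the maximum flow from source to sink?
Maximum flow = 6

Max flow: 6

Flow assignment:
  0 → 1: 6/14
  1 → 2: 6/20
  2 → 10: 6/16
  10 → 11: 6/10
  11 → 12: 6/6
  12 → 13: 6/18
  13 → 14: 6/17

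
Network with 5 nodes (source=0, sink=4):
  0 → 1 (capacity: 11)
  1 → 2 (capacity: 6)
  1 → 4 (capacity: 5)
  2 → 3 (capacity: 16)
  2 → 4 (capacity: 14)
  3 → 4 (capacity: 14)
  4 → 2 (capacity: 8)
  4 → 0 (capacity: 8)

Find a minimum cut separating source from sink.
Min cut value = 11, edges: (1,2), (1,4)

Min cut value: 11
Partition: S = [0, 1], T = [2, 3, 4]
Cut edges: (1,2), (1,4)

By max-flow min-cut theorem, max flow = min cut = 11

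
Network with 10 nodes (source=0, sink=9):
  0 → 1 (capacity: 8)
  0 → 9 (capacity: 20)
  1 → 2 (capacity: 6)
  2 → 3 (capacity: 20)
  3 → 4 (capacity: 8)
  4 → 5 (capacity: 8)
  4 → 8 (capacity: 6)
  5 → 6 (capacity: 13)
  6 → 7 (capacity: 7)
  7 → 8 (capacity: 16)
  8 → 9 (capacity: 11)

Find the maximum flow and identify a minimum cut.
Max flow = 26, Min cut edges: (0,9), (1,2)

Maximum flow: 26
Minimum cut: (0,9), (1,2)
Partition: S = [0, 1], T = [2, 3, 4, 5, 6, 7, 8, 9]

Max-flow min-cut theorem verified: both equal 26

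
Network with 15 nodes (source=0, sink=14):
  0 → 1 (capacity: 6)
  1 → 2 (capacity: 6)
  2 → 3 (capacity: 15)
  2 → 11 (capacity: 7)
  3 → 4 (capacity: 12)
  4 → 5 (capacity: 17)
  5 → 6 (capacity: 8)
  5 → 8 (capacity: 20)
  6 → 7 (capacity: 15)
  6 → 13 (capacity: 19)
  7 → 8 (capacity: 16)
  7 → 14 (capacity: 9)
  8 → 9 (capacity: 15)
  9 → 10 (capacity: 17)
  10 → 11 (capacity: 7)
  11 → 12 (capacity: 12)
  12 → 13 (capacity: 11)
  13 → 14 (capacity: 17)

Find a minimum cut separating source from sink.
Min cut value = 6, edges: (1,2)

Min cut value: 6
Partition: S = [0, 1], T = [2, 3, 4, 5, 6, 7, 8, 9, 10, 11, 12, 13, 14]
Cut edges: (1,2)

By max-flow min-cut theorem, max flow = min cut = 6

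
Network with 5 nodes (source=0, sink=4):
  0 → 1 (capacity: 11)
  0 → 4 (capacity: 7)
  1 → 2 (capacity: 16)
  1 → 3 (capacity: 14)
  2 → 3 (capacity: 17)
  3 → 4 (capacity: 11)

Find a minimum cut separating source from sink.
Min cut value = 18, edges: (0,4), (3,4)

Min cut value: 18
Partition: S = [0, 1, 2, 3], T = [4]
Cut edges: (0,4), (3,4)

By max-flow min-cut theorem, max flow = min cut = 18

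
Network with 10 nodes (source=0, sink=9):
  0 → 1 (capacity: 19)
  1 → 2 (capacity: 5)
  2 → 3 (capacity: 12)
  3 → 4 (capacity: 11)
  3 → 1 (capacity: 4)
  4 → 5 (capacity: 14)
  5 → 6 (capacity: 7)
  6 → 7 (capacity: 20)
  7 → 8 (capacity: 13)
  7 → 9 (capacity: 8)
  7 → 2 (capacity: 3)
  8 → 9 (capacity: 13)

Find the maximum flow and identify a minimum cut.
Max flow = 5, Min cut edges: (1,2)

Maximum flow: 5
Minimum cut: (1,2)
Partition: S = [0, 1], T = [2, 3, 4, 5, 6, 7, 8, 9]

Max-flow min-cut theorem verified: both equal 5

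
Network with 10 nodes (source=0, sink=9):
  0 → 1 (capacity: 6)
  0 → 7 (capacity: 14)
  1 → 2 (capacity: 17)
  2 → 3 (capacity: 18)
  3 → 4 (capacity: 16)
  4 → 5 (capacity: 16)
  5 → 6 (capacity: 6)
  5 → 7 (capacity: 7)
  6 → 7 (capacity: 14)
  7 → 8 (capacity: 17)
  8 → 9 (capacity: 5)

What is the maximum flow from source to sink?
Maximum flow = 5

Max flow: 5

Flow assignment:
  0 → 1: 5/6
  1 → 2: 5/17
  2 → 3: 5/18
  3 → 4: 5/16
  4 → 5: 5/16
  5 → 7: 5/7
  7 → 8: 5/17
  8 → 9: 5/5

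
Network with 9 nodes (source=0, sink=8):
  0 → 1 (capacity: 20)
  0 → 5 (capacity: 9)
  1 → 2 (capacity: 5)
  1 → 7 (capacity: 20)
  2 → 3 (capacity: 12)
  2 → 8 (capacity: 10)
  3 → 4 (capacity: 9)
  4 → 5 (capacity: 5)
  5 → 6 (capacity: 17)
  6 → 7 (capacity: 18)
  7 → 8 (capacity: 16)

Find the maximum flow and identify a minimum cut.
Max flow = 21, Min cut edges: (1,2), (7,8)

Maximum flow: 21
Minimum cut: (1,2), (7,8)
Partition: S = [0, 1, 3, 4, 5, 6, 7], T = [2, 8]

Max-flow min-cut theorem verified: both equal 21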